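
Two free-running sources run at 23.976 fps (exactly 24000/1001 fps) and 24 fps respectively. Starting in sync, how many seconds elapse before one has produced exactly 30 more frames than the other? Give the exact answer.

1251.25 seconds

The gap grows by |24 − 24000/1001| = 24/1001 frames per second.
Time for a 30-frame gap: 30 ÷ (24/1001) = 1251.25 s.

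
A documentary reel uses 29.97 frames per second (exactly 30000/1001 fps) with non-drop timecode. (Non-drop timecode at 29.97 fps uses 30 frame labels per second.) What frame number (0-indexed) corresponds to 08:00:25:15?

frame 864765

Total seconds to the label: (8 × 3600 + 0 × 60 + 25) = 28825.
Frame index = 28825 × 30 + 15 = 864765.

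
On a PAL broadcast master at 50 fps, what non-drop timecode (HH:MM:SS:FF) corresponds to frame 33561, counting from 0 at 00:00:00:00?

33561 ÷ 50 = 671 full seconds, remainder 11 frames.
671 s = 0 h 11 min 11 s.
Timecode: 00:11:11:11.

00:11:11:11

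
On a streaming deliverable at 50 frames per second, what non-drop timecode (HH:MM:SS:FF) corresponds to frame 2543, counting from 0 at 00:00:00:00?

00:00:50:43

2543 ÷ 50 = 50 full seconds, remainder 43 frames.
50 s = 0 h 0 min 50 s.
Timecode: 00:00:50:43.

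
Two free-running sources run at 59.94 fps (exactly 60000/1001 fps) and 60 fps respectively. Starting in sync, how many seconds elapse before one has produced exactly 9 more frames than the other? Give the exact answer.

The gap grows by |60 − 60000/1001| = 60/1001 frames per second.
Time for a 9-frame gap: 9 ÷ (60/1001) = 150.15 s.

150.15 seconds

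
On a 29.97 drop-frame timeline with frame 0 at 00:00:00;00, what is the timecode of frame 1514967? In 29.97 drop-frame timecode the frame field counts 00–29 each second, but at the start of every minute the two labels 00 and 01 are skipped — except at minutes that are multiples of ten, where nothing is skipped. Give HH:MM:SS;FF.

14:02:29;13

Each 10-minute DF block holds 10 × 60 × 30 − 9 × 2 = 17982 frames. 1514967 ÷ 17982 → 84 full blocks, remainder 4479.
Within the partial block the first minute is 1800 frames and each further minute 1798, so 2 further minute boundaries passed. Total skipped labels = 18 × 84 + 2 × 2 = 1516.
Non-drop label index = 1514967 + 1516 = 1516483; at 30 labels/s that is 14:02:29:13, i.e. DF 14:02:29;13.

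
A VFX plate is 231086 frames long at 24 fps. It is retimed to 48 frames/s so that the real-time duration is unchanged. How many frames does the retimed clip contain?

Target frames = source frames × (target rate / source rate) = 231086 × (48)/(24) = 231086 × 2 = 462172.

462172 frames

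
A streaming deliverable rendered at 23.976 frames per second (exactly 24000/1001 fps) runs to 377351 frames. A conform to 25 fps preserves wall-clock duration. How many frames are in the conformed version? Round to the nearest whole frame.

Frames at target rate = 377351 × (25) / (24000/1001) = 377728351/960 ≈ 393467.032.
Nearest whole frame: 393467.

393467 frames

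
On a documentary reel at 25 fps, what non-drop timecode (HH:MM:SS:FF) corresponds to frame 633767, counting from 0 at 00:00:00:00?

633767 ÷ 25 = 25350 full seconds, remainder 17 frames.
25350 s = 7 h 2 min 30 s.
Timecode: 07:02:30:17.

07:02:30:17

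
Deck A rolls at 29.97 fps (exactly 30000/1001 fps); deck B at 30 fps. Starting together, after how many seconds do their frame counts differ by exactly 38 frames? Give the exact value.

19019/15 seconds

The gap grows by |30 − 30000/1001| = 30/1001 frames per second.
Time for a 38-frame gap: 38 ÷ (30/1001) = 19019/15 s.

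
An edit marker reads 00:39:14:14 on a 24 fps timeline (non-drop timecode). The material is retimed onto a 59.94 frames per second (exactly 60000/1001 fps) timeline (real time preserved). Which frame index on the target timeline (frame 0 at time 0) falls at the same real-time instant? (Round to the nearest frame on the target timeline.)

frame 141134

Source frame index: (0×3600 + 39×60 + 14) × 24 + 14 = 56510.
Real time: 56510 / (24) = 28255/12 s.
Target frame: (28255/12) × (60000/1001) = 141275000/1001 ≈ 141133.866 → 141134.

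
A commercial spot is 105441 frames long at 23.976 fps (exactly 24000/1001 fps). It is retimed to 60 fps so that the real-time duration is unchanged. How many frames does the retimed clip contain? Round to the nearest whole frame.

263866 frames

Frames at target rate = 105441 × (60) / (24000/1001) = 105546441/400 ≈ 263866.102.
Nearest whole frame: 263866.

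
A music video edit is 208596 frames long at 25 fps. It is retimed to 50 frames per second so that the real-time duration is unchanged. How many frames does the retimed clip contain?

417192 frames

Target frames = source frames × (target rate / source rate) = 208596 × (50)/(25) = 208596 × 2 = 417192.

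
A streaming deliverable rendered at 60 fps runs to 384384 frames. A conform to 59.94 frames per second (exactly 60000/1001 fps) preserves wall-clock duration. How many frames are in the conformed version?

384000 frames

Target frames = source frames × (target rate / source rate) = 384384 × (60000/1001)/(60) = 384384 × 1000/1001 = 384000.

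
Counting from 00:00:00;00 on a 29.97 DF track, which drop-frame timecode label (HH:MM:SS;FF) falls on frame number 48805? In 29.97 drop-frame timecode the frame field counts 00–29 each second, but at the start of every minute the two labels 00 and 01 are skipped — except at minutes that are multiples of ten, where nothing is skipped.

00:27:08;15

Ten DF minutes hold 17982 frames, so frame 48805 lies in block 2 (frames 35964–53945) with 12841 frames into that block.
The block's first minute is 1800 frames and the rest 1798 each; 12841 frames reaches minute 7, so 2 × 18 + 7 × 2 = 50 labels have been skipped so far.
Adding those back, label number 48805 + 50 = 48855 at 30 labels/s is 1628 s + 15 f = 0 h 27 min 8 s frame 15, i.e. 00:27:08;15.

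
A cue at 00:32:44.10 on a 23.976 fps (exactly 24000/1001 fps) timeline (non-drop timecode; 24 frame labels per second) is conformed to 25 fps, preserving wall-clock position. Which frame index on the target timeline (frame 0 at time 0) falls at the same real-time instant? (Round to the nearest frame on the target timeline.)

Source frame index: (0×3600 + 32×60 + 44) × 24 + 10 = 47146.
Real time: 47146 / (24000/1001) = 23596573/12000 s.
Target frame: (23596573/12000) × (25) = 23596573/480 ≈ 49159.527 → 49160.

frame 49160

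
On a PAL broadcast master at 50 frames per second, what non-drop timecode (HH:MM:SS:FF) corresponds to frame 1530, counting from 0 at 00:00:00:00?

00:00:30:30

1530 ÷ 50 = 30 full seconds, remainder 30 frames.
30 s = 0 h 0 min 30 s.
Timecode: 00:00:30:30.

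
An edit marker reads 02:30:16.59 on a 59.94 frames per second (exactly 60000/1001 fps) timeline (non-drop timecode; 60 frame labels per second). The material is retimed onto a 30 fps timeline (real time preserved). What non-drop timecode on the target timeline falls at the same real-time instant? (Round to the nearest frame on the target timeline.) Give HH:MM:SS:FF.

02:30:26:00

Source frame index: (2×3600 + 30×60 + 16) × 60 + 59 = 541019.
Real time: 541019 / (60000/1001) = 541560019/60000 s.
Target frame: (541560019/60000) × (30) = 541560019/2000 ≈ 270780.009 → 270780.
At 30 labels/s: frame 270780 → 02:30:26:00.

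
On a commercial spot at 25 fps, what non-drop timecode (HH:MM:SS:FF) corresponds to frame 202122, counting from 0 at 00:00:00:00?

02:14:44:22

202122 ÷ 25 = 8084 full seconds, remainder 22 frames.
8084 s = 2 h 14 min 44 s.
Timecode: 02:14:44:22.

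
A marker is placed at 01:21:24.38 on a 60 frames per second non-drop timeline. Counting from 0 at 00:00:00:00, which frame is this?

Total seconds to the label: (1 × 3600 + 21 × 60 + 24) = 4884.
Frame index = 4884 × 60 + 38 = 293078.

293078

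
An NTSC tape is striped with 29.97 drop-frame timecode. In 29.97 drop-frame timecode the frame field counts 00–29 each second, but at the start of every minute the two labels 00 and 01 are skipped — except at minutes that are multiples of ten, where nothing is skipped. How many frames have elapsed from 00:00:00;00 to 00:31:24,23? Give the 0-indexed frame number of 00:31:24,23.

As if non-drop at 30 labels/s: (0 × 3600 + 31 × 60 + 24) × 30 + 23 = 56543.
Minute boundaries passed: 31; those not divisible by 10: 31 − 3 = 28; dropped labels = 2 × 28 = 56.
Actual frame index = 56543 − 56 = 56487.

56487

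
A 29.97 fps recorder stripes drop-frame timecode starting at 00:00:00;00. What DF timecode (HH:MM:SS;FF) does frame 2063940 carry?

Each 10-minute DF block holds 10 × 60 × 30 − 9 × 2 = 17982 frames. 2063940 ÷ 17982 → 114 full blocks, remainder 13992.
Within the partial block the first minute is 1800 frames and each further minute 1798, so 7 further minute boundaries passed. Total skipped labels = 18 × 114 + 2 × 7 = 2066.
Non-drop label index = 2063940 + 2066 = 2066006; at 30 labels/s that is 19:07:46:26, i.e. DF 19:07:46;26.

19:07:46;26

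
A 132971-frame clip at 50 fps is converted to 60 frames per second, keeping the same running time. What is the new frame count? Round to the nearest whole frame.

Frames at target rate = 132971 × (60) / (50) = 797826/5 ≈ 159565.200.
Nearest whole frame: 159565.

159565 frames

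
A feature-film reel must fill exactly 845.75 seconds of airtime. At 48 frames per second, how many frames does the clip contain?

40596 frames

Frames = 845.75 × 48 = 40596.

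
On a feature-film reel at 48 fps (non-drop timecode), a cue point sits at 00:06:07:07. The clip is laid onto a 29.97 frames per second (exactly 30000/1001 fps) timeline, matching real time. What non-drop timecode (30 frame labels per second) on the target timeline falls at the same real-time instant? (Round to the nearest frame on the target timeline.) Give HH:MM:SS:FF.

00:06:06:23

Source frame index: (0×3600 + 6×60 + 7) × 48 + 7 = 17623.
Real time: 17623 / (48) = 17623/48 s.
Target frame: (17623/48) × (30000/1001) = 11014375/1001 ≈ 11003.372 → 11003.
At 30 labels/s: frame 11003 → 00:06:06:23.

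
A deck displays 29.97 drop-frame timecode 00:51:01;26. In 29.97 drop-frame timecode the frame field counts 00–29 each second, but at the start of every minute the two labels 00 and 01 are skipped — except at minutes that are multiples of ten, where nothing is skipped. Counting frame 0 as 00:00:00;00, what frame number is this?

Complete 10-minute blocks: 5, each 17982 frames → 89910.
Remaining 1 whole minute in the current block: 1800 + 0 × 1798 = 1800 frames.
Within the current minute: 1 × 30 + 26 − 2 = 54 (labels ;00/;01 skipped at this minute). Total = 89910 + 1800 + 54 = 91764.

91764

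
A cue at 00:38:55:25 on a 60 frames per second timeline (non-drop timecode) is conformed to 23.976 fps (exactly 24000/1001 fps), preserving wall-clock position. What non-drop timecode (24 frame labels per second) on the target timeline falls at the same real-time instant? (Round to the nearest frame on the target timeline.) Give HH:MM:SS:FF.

Source frame index: (0×3600 + 38×60 + 55) × 60 + 25 = 140125.
Real time: 140125 / (60) = 28025/12 s.
Target frame: (28025/12) × (24000/1001) = 56050000/1001 ≈ 55994.006 → 55994.
At 24 labels/s: frame 55994 → 00:38:53:02.

00:38:53:02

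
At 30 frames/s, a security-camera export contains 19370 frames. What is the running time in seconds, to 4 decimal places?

Running time = 19370 × 1/30 = 1937/3 s ≈ 645.6667 s.

645.6667 seconds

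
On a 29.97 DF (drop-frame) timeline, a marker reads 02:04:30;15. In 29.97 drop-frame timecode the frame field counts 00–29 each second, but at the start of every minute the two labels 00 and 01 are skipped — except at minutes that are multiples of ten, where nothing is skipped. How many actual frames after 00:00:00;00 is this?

As if non-drop at 30 labels/s: (2 × 3600 + 4 × 60 + 30) × 30 + 15 = 224115.
Minute boundaries passed: 124; those not divisible by 10: 124 − 12 = 112; dropped labels = 2 × 112 = 224.
Actual frame index = 224115 − 224 = 223891.

223891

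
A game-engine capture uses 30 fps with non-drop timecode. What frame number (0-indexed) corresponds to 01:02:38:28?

frame 112768

Total seconds to the label: (1 × 3600 + 2 × 60 + 38) = 3758.
Frame index = 3758 × 30 + 28 = 112768.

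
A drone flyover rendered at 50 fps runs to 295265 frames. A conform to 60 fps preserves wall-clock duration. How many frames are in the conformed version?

354318 frames

Target frames = source frames × (target rate / source rate) = 295265 × (60)/(50) = 295265 × 6/5 = 354318.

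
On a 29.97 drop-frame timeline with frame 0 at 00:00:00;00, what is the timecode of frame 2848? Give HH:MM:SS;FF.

Each 10-minute DF block holds 10 × 60 × 30 − 9 × 2 = 17982 frames. 2848 ÷ 17982 → 0 full blocks, remainder 2848.
Within the partial block the first minute is 1800 frames and each further minute 1798, so 1 further minute boundary passed. Total skipped labels = 18 × 0 + 2 × 1 = 2.
Non-drop label index = 2848 + 2 = 2850; at 30 labels/s that is 00:01:35:00, i.e. DF 00:01:35;00.

00:01:35;00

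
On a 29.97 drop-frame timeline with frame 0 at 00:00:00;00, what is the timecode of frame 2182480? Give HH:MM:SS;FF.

Ten DF minutes hold 17982 frames, so frame 2182480 lies in block 121 (frames 2175822–2193803) with 6658 frames into that block.
The block's first minute is 1800 frames and the rest 1798 each; 6658 frames reaches minute 3, so 121 × 18 + 3 × 2 = 2184 labels have been skipped so far.
Adding those back, label number 2182480 + 2184 = 2184664 at 30 labels/s is 72822 s + 4 f = 20 h 13 min 42 s frame 4, i.e. 20:13:42;04.

20:13:42;04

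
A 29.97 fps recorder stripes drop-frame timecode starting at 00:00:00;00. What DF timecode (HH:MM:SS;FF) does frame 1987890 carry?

18:25:29;10

Ten DF minutes hold 17982 frames, so frame 1987890 lies in block 110 (frames 1978020–1996001) with 9870 frames into that block.
The block's first minute is 1800 frames and the rest 1798 each; 9870 frames reaches minute 5, so 110 × 18 + 5 × 2 = 1990 labels have been skipped so far.
Adding those back, label number 1987890 + 1990 = 1989880 at 30 labels/s is 66329 s + 10 f = 18 h 25 min 29 s frame 10, i.e. 18:25:29;10.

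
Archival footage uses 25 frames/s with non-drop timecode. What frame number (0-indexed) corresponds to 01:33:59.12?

frame 140987

Total seconds to the label: (1 × 3600 + 33 × 60 + 59) = 5639.
Frame index = 5639 × 25 + 12 = 140987.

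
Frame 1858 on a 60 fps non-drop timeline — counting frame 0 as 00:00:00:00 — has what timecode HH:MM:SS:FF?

1858 ÷ 60 = 30 full seconds, remainder 58 frames.
30 s = 0 h 0 min 30 s.
Timecode: 00:00:30:58.

00:00:30:58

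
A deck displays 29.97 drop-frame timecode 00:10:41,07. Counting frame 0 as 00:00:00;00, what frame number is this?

19219

Complete 10-minute blocks: 1, each 17982 frames → 17982.
Remaining 0 whole minutes in the current block: 0 frames.
Within the current minute: 41 × 30 + 7 = 1237. Total = 17982 + 0 + 1237 = 19219.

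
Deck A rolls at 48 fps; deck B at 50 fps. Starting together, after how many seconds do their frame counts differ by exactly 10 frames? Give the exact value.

5 seconds

The gap grows by |50 − 48| = 2 frames per second.
Time for a 10-frame gap: 10 ÷ (2) = 5 s.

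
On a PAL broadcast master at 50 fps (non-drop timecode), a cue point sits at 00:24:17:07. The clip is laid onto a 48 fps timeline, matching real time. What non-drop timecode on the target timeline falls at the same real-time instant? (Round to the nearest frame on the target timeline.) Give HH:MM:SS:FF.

Source frame index: (0×3600 + 24×60 + 17) × 50 + 7 = 72857.
Real time: 72857 / (50) = 72857/50 s.
Target frame: (72857/50) × (48) = 1748568/25 ≈ 69942.720 → 69943.
At 48 labels/s: frame 69943 → 00:24:17:07.

00:24:17:07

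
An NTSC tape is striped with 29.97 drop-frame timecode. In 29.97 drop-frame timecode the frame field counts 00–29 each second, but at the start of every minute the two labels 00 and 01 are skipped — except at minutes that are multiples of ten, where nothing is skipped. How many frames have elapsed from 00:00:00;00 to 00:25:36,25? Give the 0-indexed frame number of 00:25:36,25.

46059

As if non-drop at 30 labels/s: (0 × 3600 + 25 × 60 + 36) × 30 + 25 = 46105.
Minute boundaries passed: 25; those not divisible by 10: 25 − 2 = 23; dropped labels = 2 × 23 = 46.
Actual frame index = 46105 − 46 = 46059.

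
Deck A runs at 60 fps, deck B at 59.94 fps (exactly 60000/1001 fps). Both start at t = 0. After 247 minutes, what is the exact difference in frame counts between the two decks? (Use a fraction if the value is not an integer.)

247 min = 14820 s.
A emits 60 × 14820 = 889200 frames; B emits 60000/1001 × 14820 = 68400000/77.
Difference = 68400/77 frames (≈ 888.3117); B is behind A.

68400/77 frames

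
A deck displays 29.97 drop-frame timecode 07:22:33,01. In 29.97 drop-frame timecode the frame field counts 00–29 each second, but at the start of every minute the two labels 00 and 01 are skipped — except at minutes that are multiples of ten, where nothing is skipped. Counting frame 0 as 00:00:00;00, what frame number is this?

795795

Complete 10-minute blocks: 44, each 17982 frames → 791208.
Remaining 2 whole minutes in the current block: 1800 + 1 × 1798 = 3598 frames.
Within the current minute: 33 × 30 + 1 − 2 = 989 (labels ;00/;01 skipped at this minute). Total = 791208 + 3598 + 989 = 795795.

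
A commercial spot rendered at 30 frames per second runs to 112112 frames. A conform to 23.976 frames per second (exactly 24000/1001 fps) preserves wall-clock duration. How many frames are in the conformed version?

Target frames = source frames × (target rate / source rate) = 112112 × (24000/1001)/(30) = 112112 × 800/1001 = 89600.

89600 frames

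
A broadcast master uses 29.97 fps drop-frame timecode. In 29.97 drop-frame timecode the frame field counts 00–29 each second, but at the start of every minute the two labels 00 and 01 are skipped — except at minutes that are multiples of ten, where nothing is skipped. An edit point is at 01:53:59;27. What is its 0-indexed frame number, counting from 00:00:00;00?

Complete 10-minute blocks: 11, each 17982 frames → 197802.
Remaining 3 whole minutes in the current block: 1800 + 2 × 1798 = 5396 frames.
Within the current minute: 59 × 30 + 27 − 2 = 1795 (labels ;00/;01 skipped at this minute). Total = 197802 + 5396 + 1795 = 204993.

204993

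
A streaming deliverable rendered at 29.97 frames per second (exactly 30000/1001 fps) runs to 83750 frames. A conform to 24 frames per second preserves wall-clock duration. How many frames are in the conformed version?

67067 frames

Target frames = source frames × (target rate / source rate) = 83750 × (24)/(30000/1001) = 83750 × 1001/1250 = 67067.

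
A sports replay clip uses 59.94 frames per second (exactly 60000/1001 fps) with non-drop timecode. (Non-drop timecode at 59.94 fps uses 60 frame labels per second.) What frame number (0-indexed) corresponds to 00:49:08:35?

Total seconds to the label: (0 × 3600 + 49 × 60 + 8) = 2948.
Frame index = 2948 × 60 + 35 = 176915.

176915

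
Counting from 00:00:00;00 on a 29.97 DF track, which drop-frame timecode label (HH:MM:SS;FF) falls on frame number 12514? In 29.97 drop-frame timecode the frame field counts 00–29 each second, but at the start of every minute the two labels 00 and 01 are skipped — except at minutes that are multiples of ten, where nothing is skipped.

00:06:57;16

Ten DF minutes hold 17982 frames, so frame 12514 lies in block 0 (frames 0–17981) with 12514 frames into that block.
The block's first minute is 1800 frames and the rest 1798 each; 12514 frames reaches minute 6, so 0 × 18 + 6 × 2 = 12 labels have been skipped so far.
Adding those back, label number 12514 + 12 = 12526 at 30 labels/s is 417 s + 16 f = 0 h 6 min 57 s frame 16, i.e. 00:06:57;16.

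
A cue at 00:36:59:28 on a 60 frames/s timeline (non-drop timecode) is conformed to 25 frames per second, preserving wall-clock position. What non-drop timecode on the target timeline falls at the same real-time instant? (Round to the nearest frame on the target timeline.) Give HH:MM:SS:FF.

Source frame index: (0×3600 + 36×60 + 59) × 60 + 28 = 133168.
Real time: 133168 / (60) = 33292/15 s.
Target frame: (33292/15) × (25) = 166460/3 ≈ 55486.667 → 55487.
At 25 labels/s: frame 55487 → 00:36:59:12.

00:36:59:12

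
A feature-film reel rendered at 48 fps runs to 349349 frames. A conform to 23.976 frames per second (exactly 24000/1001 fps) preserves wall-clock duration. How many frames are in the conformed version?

174500 frames

Target frames = source frames × (target rate / source rate) = 349349 × (24000/1001)/(48) = 349349 × 500/1001 = 174500.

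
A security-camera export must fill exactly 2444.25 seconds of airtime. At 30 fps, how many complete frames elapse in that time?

73327 frames

Frames = 2444.25 × 30 = 146655/2 ≈ 73327.5000.
Complete frames: 73327.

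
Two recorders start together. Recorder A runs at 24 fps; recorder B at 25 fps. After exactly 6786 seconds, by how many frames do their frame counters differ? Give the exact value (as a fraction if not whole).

6786 frames

A emits 24 × 6786 = 162864 frames; B emits 25 × 6786 = 169650.
Difference = 6786 frames; B is ahead of A.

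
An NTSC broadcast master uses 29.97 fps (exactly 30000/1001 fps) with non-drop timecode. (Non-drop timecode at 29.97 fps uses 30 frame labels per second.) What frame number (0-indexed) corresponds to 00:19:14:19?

Total seconds to the label: (0 × 3600 + 19 × 60 + 14) = 1154.
Frame index = 1154 × 30 + 19 = 34639.

frame 34639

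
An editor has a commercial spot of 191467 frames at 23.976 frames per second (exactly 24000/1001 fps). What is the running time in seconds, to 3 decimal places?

Running time = 191467 × 1001/24000 = 191658467/24000 s ≈ 7985.769 s.

7985.769 seconds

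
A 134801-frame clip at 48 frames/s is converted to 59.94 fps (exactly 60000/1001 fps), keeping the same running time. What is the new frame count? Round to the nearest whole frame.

Frames at target rate = 134801 × (60000/1001) / (48) = 168501250/1001 ≈ 168332.917.
Nearest whole frame: 168333.

168333 frames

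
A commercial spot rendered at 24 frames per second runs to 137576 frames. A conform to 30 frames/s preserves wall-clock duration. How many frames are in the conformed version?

Target frames = source frames × (target rate / source rate) = 137576 × (30)/(24) = 137576 × 5/4 = 171970.

171970 frames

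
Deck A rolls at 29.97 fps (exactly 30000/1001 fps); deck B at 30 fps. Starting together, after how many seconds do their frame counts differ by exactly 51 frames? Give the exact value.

The gap grows by |30 − 30000/1001| = 30/1001 frames per second.
Time for a 51-frame gap: 51 ÷ (30/1001) = 1701.7 s.

1701.7 seconds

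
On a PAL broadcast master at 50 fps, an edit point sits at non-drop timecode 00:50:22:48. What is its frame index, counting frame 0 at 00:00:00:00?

151148

Total seconds to the label: (0 × 3600 + 50 × 60 + 22) = 3022.
Frame index = 3022 × 50 + 48 = 151148.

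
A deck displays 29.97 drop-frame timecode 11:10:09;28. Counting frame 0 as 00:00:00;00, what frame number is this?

As if non-drop at 30 labels/s: (11 × 3600 + 10 × 60 + 9) × 30 + 28 = 1206298.
Minute boundaries passed: 670; those not divisible by 10: 670 − 67 = 603; dropped labels = 2 × 603 = 1206.
Actual frame index = 1206298 − 1206 = 1205092.

1205092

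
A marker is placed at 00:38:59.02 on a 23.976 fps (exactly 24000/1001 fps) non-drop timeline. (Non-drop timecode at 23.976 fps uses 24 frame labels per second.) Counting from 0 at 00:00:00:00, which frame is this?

frame 56138

Total seconds to the label: (0 × 3600 + 38 × 60 + 59) = 2339.
Frame index = 2339 × 24 + 2 = 56138.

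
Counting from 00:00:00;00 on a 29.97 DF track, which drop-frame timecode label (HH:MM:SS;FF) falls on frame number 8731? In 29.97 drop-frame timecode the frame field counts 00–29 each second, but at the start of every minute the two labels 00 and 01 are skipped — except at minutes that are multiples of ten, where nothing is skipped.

Each 10-minute DF block holds 10 × 60 × 30 − 9 × 2 = 17982 frames. 8731 ÷ 17982 → 0 full blocks, remainder 8731.
Within the partial block the first minute is 1800 frames and each further minute 1798, so 4 further minute boundaries passed. Total skipped labels = 18 × 0 + 2 × 4 = 8.
Non-drop label index = 8731 + 8 = 8739; at 30 labels/s that is 00:04:51:09, i.e. DF 00:04:51;09.

00:04:51;09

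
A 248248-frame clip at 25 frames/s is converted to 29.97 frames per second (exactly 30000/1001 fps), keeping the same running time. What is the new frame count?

Target frames = source frames × (target rate / source rate) = 248248 × (30000/1001)/(25) = 248248 × 1200/1001 = 297600.

297600 frames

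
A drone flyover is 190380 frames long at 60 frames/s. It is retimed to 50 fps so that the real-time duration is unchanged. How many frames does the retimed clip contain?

Target frames = source frames × (target rate / source rate) = 190380 × (50)/(60) = 190380 × 5/6 = 158650.

158650 frames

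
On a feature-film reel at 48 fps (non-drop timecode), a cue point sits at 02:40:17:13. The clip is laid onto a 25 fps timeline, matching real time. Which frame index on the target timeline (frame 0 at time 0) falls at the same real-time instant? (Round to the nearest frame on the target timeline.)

frame 240432

Source frame index: (2×3600 + 40×60 + 17) × 48 + 13 = 461629.
Real time: 461629 / (48) = 461629/48 s.
Target frame: (461629/48) × (25) = 11540725/48 ≈ 240431.771 → 240432.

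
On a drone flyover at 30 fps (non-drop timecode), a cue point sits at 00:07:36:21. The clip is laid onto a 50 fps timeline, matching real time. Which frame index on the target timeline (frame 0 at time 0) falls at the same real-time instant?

frame 22835

Source frame index: (0×3600 + 7×60 + 36) × 30 + 21 = 13701.
Real time: 13701 / (30) = 4567/10 s.
Target frame: (4567/10) × (50) = 22835.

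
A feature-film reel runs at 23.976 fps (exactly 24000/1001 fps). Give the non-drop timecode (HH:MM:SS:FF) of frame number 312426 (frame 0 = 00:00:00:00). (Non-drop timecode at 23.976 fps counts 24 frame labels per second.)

312426 ÷ 24 = 13017 full seconds, remainder 18 frames.
13017 s = 3 h 36 min 57 s.
Timecode: 03:36:57:18.

03:36:57:18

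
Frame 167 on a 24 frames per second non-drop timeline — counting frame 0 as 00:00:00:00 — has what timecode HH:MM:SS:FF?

167 ÷ 24 = 6 full seconds, remainder 23 frames.
6 s = 0 h 0 min 6 s.
Timecode: 00:00:06:23.

00:00:06:23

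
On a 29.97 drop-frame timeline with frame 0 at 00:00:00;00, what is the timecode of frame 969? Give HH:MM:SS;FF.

Each 10-minute DF block holds 10 × 60 × 30 − 9 × 2 = 17982 frames. 969 ÷ 17982 → 0 full blocks, remainder 969.
Within the partial block the first minute is 1800 frames and each further minute 1798, so 0 further minute boundaries passed. Total skipped labels = 18 × 0 + 2 × 0 = 0.
Non-drop label index = 969 + 0 = 969; at 30 labels/s that is 00:00:32:09, i.e. DF 00:00:32;09.

00:00:32;09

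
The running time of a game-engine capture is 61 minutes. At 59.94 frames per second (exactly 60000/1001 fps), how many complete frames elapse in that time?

61 min = 3660 s.
Frames = 3660 × 60000/1001 = 219600000/1001 ≈ 219380.6194.
Complete frames: 219380.

219380 frames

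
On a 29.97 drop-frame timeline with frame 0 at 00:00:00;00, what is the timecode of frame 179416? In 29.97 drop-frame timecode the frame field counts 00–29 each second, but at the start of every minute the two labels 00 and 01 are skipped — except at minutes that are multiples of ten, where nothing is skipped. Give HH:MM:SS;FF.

01:39:46;16

Each 10-minute DF block holds 10 × 60 × 30 − 9 × 2 = 17982 frames. 179416 ÷ 17982 → 9 full blocks, remainder 17578.
Within the partial block the first minute is 1800 frames and each further minute 1798, so 9 further minute boundaries passed. Total skipped labels = 18 × 9 + 2 × 9 = 180.
Non-drop label index = 179416 + 180 = 179596; at 30 labels/s that is 01:39:46:16, i.e. DF 01:39:46;16.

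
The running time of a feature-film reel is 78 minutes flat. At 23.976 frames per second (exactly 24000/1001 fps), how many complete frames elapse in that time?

112207 frames

78 min = 4680 s.
Frames = 4680 × 24000/1001 = 8640000/77 ≈ 112207.7922.
Complete frames: 112207.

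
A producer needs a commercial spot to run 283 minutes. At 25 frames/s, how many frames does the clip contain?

424500 frames

283 min = 16980 s.
Frames = 16980 × 25 = 424500.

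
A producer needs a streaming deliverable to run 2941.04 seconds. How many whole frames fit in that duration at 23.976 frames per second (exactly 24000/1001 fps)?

Frames = 2941.04 × 24000/1001 = 70584960/1001 ≈ 70514.4456.
Complete frames: 70514.

70514 frames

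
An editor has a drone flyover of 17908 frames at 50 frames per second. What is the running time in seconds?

Running time = 17908 / (50) = 358.16 s.

358.16 seconds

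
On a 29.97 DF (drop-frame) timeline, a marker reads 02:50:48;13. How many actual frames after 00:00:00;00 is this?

307147

Complete 10-minute blocks: 17, each 17982 frames → 305694.
Remaining 0 whole minutes in the current block: 0 frames.
Within the current minute: 48 × 30 + 13 = 1453. Total = 305694 + 0 + 1453 = 307147.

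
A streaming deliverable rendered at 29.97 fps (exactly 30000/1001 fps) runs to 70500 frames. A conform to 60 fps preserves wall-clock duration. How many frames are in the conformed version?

Target frames = source frames × (target rate / source rate) = 70500 × (60)/(30000/1001) = 70500 × 1001/500 = 141141.

141141 frames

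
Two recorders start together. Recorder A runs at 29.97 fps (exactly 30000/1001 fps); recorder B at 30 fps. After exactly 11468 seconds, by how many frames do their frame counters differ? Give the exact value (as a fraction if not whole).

344040/1001 frames

A emits 30000/1001 × 11468 = 344040000/1001 frames; B emits 30 × 11468 = 344040.
Difference = 344040/1001 frames (≈ 343.6963); B is ahead of A.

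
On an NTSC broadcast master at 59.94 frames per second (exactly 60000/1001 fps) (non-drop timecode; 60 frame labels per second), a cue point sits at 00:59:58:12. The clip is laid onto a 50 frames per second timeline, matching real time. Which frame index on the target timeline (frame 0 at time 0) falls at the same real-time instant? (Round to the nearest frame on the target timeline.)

Source frame index: (0×3600 + 59×60 + 58) × 60 + 12 = 215892.
Real time: 215892 / (60000/1001) = 18008991/5000 s.
Target frame: (18008991/5000) × (50) = 18008991/100 ≈ 180089.910 → 180090.

frame 180090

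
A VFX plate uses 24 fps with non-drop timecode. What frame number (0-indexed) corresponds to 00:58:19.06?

Total seconds to the label: (0 × 3600 + 58 × 60 + 19) = 3499.
Frame index = 3499 × 24 + 6 = 83982.

83982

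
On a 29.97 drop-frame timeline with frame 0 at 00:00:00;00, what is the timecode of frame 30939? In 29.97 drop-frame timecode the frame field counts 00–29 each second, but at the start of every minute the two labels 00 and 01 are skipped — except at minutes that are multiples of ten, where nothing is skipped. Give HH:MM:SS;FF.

00:17:12;11

Ten DF minutes hold 17982 frames, so frame 30939 lies in block 1 (frames 17982–35963) with 12957 frames into that block.
The block's first minute is 1800 frames and the rest 1798 each; 12957 frames reaches minute 7, so 1 × 18 + 7 × 2 = 32 labels have been skipped so far.
Adding those back, label number 30939 + 32 = 30971 at 30 labels/s is 1032 s + 11 f = 0 h 17 min 12 s frame 11, i.e. 00:17:12;11.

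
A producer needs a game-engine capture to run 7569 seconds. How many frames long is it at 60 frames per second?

454140 frames

Frames = 7569 × 60 = 454140.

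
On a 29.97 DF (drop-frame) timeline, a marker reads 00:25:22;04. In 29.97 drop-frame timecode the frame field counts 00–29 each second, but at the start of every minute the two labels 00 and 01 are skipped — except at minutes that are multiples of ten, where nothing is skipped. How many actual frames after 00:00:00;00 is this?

45618

Complete 10-minute blocks: 2, each 17982 frames → 35964.
Remaining 5 whole minutes in the current block: 1800 + 4 × 1798 = 8992 frames.
Within the current minute: 22 × 30 + 4 − 2 = 662 (labels ;00/;01 skipped at this minute). Total = 35964 + 8992 + 662 = 45618.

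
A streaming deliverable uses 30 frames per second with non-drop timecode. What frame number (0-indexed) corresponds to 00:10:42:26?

frame 19286

Total seconds to the label: (0 × 3600 + 10 × 60 + 42) = 642.
Frame index = 642 × 30 + 26 = 19286.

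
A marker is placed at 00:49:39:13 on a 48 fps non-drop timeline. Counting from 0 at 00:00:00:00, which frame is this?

143005

Total seconds to the label: (0 × 3600 + 49 × 60 + 39) = 2979.
Frame index = 2979 × 48 + 13 = 143005.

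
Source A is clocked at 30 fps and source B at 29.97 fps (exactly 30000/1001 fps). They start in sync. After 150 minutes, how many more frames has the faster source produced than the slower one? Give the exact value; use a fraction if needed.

270000/1001 frames

150 min = 9000 s.
A emits 30 × 9000 = 270000 frames; B emits 30000/1001 × 9000 = 270000000/1001.
Difference = 270000/1001 frames (≈ 269.7303); B is behind A.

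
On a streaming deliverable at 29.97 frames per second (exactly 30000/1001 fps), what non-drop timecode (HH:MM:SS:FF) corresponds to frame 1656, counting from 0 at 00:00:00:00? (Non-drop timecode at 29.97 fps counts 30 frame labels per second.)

00:00:55:06

1656 ÷ 30 = 55 full seconds, remainder 6 frames.
55 s = 0 h 0 min 55 s.
Timecode: 00:00:55:06.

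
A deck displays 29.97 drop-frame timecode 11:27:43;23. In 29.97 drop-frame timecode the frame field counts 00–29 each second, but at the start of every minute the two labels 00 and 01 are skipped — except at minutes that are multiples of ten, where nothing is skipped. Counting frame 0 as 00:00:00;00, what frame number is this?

Complete 10-minute blocks: 68, each 17982 frames → 1222776.
Remaining 7 whole minutes in the current block: 1800 + 6 × 1798 = 12588 frames.
Within the current minute: 43 × 30 + 23 − 2 = 1311 (labels ;00/;01 skipped at this minute). Total = 1222776 + 12588 + 1311 = 1236675.

1236675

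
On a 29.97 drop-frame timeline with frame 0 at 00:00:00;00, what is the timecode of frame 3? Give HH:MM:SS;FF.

Each 10-minute DF block holds 10 × 60 × 30 − 9 × 2 = 17982 frames. 3 ÷ 17982 → 0 full blocks, remainder 3.
Within the partial block the first minute is 1800 frames and each further minute 1798, so 0 further minute boundaries passed. Total skipped labels = 18 × 0 + 2 × 0 = 0.
Non-drop label index = 3 + 0 = 3; at 30 labels/s that is 00:00:00:03, i.e. DF 00:00:00;03.

00:00:00;03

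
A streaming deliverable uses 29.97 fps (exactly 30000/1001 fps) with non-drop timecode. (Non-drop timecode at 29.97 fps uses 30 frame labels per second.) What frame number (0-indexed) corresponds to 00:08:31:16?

Total seconds to the label: (0 × 3600 + 8 × 60 + 31) = 511.
Frame index = 511 × 30 + 16 = 15346.

15346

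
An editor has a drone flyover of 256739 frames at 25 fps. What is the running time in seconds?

Running time = 256739 / (25) = 10269.56 s.

10269.56 seconds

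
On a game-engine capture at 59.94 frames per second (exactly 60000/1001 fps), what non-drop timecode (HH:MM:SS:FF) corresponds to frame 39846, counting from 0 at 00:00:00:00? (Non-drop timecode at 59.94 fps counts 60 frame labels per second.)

39846 ÷ 60 = 664 full seconds, remainder 6 frames.
664 s = 0 h 11 min 4 s.
Timecode: 00:11:04:06.

00:11:04:06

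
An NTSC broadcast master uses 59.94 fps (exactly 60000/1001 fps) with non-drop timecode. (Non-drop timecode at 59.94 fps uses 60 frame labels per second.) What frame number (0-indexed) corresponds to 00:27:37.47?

frame 99467

Total seconds to the label: (0 × 3600 + 27 × 60 + 37) = 1657.
Frame index = 1657 × 60 + 47 = 99467.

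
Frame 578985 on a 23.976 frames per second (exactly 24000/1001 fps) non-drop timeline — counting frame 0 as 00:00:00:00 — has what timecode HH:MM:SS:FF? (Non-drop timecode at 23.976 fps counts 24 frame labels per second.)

06:42:04:09

578985 ÷ 24 = 24124 full seconds, remainder 9 frames.
24124 s = 6 h 42 min 4 s.
Timecode: 06:42:04:09.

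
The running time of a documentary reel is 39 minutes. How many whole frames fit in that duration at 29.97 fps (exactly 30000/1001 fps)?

70129 frames

39 min = 2340 s.
Frames = 2340 × 30000/1001 = 5400000/77 ≈ 70129.8701.
Complete frames: 70129.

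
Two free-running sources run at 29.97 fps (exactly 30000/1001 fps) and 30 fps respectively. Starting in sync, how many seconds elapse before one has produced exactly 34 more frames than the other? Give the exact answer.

17017/15 seconds

The gap grows by |30 − 30000/1001| = 30/1001 frames per second.
Time for a 34-frame gap: 34 ÷ (30/1001) = 17017/15 s.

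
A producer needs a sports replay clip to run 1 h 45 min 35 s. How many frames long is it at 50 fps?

316750 frames

1 h 45 min 35 s = 6335 s.
Frames = 6335 × 50 = 316750.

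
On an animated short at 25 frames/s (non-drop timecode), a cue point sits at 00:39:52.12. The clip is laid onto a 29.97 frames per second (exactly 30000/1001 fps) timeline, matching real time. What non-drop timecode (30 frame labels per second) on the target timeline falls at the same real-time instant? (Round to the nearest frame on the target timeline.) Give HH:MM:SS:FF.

Source frame index: (0×3600 + 39×60 + 52) × 25 + 12 = 59812.
Real time: 59812 / (25) = 59812/25 s.
Target frame: (59812/25) × (30000/1001) = 71774400/1001 ≈ 71702.697 → 71703.
At 30 labels/s: frame 71703 → 00:39:50:03.

00:39:50:03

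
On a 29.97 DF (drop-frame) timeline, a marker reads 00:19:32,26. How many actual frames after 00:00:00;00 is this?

35150

As if non-drop at 30 labels/s: (0 × 3600 + 19 × 60 + 32) × 30 + 26 = 35186.
Minute boundaries passed: 19; those not divisible by 10: 19 − 1 = 18; dropped labels = 2 × 18 = 36.
Actual frame index = 35186 − 36 = 35150.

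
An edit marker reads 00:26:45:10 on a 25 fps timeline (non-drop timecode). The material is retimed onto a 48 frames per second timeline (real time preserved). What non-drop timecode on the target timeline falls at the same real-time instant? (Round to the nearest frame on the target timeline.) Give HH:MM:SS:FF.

Source frame index: (0×3600 + 26×60 + 45) × 25 + 10 = 40135.
Real time: 40135 / (25) = 8027/5 s.
Target frame: (8027/5) × (48) = 385296/5 ≈ 77059.200 → 77059.
At 48 labels/s: frame 77059 → 00:26:45:19.

00:26:45:19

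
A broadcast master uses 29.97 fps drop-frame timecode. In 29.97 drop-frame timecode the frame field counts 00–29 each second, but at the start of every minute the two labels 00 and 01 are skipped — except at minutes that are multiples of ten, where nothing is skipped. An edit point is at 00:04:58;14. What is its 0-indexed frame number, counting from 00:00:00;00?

8946

Complete 10-minute blocks: 0, each 17982 frames → 0.
Remaining 4 whole minutes in the current block: 1800 + 3 × 1798 = 7194 frames.
Within the current minute: 58 × 30 + 14 − 2 = 1752 (labels ;00/;01 skipped at this minute). Total = 0 + 7194 + 1752 = 8946.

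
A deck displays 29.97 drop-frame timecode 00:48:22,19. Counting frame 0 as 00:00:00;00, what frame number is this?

86991

As if non-drop at 30 labels/s: (0 × 3600 + 48 × 60 + 22) × 30 + 19 = 87079.
Minute boundaries passed: 48; those not divisible by 10: 48 − 4 = 44; dropped labels = 2 × 44 = 88.
Actual frame index = 87079 − 88 = 86991.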